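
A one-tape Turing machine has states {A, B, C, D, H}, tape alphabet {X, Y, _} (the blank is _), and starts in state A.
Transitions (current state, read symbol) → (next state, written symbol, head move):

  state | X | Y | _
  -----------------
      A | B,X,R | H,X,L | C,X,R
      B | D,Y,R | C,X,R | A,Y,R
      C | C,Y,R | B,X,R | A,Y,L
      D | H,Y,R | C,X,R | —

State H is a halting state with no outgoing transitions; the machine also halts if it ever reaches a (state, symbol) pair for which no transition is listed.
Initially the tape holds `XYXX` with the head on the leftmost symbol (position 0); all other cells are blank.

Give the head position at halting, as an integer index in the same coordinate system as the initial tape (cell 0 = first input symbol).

state=A head=0 tape=[X]YXX_   (A,X)→(B,X,R)
state=B head=1 tape=X[Y]XX_   (B,Y)→(C,X,R)
state=C head=2 tape=XX[X]X_   (C,X)→(C,Y,R)
state=C head=3 tape=XXY[X]_   (C,X)→(C,Y,R)
state=C head=4 tape=XXYY[_]   (C,_)→(A,Y,L)
state=A head=3 tape=XXY[Y]Y   (A,Y)→(H,X,L)
state=H head=2 tape=XX[Y]XY
At halt the head is at cell 2.

2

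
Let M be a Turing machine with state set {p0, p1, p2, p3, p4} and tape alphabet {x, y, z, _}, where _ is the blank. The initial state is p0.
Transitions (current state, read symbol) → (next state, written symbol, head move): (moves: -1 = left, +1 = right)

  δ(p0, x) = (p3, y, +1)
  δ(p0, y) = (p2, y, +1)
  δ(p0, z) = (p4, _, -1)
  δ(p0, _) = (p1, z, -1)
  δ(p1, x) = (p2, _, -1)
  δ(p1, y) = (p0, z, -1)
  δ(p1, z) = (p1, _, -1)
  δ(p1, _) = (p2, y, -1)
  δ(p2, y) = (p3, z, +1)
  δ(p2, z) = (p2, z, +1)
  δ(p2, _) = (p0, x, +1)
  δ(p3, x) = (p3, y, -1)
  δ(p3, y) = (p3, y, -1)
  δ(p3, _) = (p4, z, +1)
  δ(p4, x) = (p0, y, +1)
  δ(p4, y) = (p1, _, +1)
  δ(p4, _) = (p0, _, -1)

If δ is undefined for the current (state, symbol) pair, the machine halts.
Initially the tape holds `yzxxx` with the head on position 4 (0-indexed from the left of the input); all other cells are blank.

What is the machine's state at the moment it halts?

p4

p0 | yzxx[x]___   read x → write y, move +1, go to p3
p3 | yzxxy[_]__   read _ → write z, move +1, go to p4
p4 | yzxxyz[_]_   read _ → write _, move -1, go to p0
p0 | yzxxy[z]__   read z → write _, move -1, go to p4
p4 | yzxx[y]___   read y → write _, move +1, go to p1
p1 | yzxx_[_]__   read _ → write y, move -1, go to p2
p2 | yzxx[_]y__   read _ → write x, move +1, go to p0
p0 | yzxxx[y]__   read y → write y, move +1, go to p2
p2 | yzxxxy[_]_   read _ → write x, move +1, go to p0
p0 | yzxxxyx[_]   read _ → write z, move -1, go to p1
p1 | yzxxxy[x]z   read x → write _, move -1, go to p2
p2 | yzxxx[y]_z   read y → write z, move +1, go to p3
p3 | yzxxxz[_]z   read _ → write z, move +1, go to p4
p4 | yzxxxzz[z]
No transition is defined for (p4, z); M halts in state p4.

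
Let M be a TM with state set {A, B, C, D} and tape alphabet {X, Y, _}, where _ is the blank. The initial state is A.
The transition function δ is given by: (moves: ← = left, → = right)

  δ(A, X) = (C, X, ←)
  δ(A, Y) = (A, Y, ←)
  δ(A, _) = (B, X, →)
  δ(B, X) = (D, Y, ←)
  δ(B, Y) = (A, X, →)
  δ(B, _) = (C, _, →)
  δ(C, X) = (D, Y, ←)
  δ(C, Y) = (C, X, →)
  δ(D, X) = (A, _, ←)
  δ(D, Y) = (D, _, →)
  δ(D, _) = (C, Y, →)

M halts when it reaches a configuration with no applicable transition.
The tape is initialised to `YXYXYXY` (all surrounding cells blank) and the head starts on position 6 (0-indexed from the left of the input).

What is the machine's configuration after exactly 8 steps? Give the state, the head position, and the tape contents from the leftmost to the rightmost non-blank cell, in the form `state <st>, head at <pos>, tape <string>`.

A | YXYXYX[Y]   read Y → write Y, move ←, go to A
A | YXYXY[X]Y   read X → write X, move ←, go to C
C | YXYX[Y]XY   read Y → write X, move →, go to C
C | YXYXX[X]Y   read X → write Y, move ←, go to D
D | YXYX[X]YY   read X → write _, move ←, go to A
A | YXY[X]_YY   read X → write X, move ←, go to C
C | YX[Y]X_YY   read Y → write X, move →, go to C
C | YXX[X]_YY   read X → write Y, move ←, go to D
D | YX[X]Y_YY
After 8 steps: state D, head at 2, tape YXXY_YY.

state D, head at 2, tape YXXY_YY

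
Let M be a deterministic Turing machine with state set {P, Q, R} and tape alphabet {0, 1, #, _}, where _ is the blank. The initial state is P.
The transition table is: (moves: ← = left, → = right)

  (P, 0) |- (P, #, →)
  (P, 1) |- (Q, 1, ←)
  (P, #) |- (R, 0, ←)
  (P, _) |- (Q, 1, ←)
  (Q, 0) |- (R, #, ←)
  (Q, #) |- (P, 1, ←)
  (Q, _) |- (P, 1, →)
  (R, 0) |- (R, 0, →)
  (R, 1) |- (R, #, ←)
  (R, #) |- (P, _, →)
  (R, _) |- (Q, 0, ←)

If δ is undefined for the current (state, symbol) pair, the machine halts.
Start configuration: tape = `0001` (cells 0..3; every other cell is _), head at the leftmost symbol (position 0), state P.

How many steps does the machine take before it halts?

13

state=P head=0 tape=_[0]001   (P,0)→(P,#,→)
state=P head=1 tape=_#[0]01   (P,0)→(P,#,→)
state=P head=2 tape=_##[0]1   (P,0)→(P,#,→)
state=P head=3 tape=_###[1]   (P,1)→(Q,1,←)
state=Q head=2 tape=_##[#]1   (Q,#)→(P,1,←)
state=P head=1 tape=_#[#]11   (P,#)→(R,0,←)
state=R head=0 tape=_[#]011   (R,#)→(P,_,→)
state=P head=1 tape=__[0]11   (P,0)→(P,#,→)
state=P head=2 tape=__#[1]1   (P,1)→(Q,1,←)
state=Q head=1 tape=__[#]11   (Q,#)→(P,1,←)
state=P head=0 tape=_[_]111   (P,_)→(Q,1,←)
state=Q head=-1 tape=[_]1111   (Q,_)→(P,1,→)
state=P head=0 tape=1[1]111   (P,1)→(Q,1,←)
state=Q head=-1 tape=[1]1111
M halts after 13 transitions.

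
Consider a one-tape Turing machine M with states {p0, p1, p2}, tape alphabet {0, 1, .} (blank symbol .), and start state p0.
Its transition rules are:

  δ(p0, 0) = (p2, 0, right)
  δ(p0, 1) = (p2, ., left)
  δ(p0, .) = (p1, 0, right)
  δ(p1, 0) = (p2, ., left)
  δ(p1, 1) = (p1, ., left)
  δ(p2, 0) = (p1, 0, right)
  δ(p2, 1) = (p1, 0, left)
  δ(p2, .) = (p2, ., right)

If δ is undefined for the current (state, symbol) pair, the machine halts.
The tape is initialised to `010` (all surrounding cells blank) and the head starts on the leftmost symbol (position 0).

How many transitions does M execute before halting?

p0 | .[0]10   read 0 → write 0, move right, go to p2
p2 | .0[1]0   read 1 → write 0, move left, go to p1
p1 | .[0]00   read 0 → write ., move left, go to p2
p2 | [.].00   read . → write ., move right, go to p2
p2 | .[.]00   read . → write ., move right, go to p2
p2 | ..[0]0   read 0 → write 0, move right, go to p1
p1 | ..0[0]   read 0 → write ., move left, go to p2
p2 | ..[0].   read 0 → write 0, move right, go to p1
p1 | ..0[.]
M halts after 8 transitions.

8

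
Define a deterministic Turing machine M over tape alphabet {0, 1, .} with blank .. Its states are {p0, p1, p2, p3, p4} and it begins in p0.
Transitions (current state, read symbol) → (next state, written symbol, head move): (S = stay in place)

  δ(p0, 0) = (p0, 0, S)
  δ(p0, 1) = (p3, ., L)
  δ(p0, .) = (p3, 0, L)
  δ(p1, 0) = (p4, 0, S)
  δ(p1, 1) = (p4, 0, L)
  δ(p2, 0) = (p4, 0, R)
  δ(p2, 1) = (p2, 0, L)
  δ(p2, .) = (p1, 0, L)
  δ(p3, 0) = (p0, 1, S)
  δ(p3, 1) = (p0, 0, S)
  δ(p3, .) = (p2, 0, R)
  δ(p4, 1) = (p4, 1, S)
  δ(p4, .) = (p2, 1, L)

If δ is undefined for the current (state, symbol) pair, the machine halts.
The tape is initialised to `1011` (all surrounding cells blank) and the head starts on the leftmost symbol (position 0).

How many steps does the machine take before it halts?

4

state=p0 head=0 tape=.[1]011   (p0,1)→(p3,.,L)
state=p3 head=-1 tape=[.].011   (p3,.)→(p2,0,R)
state=p2 head=0 tape=0[.]011   (p2,.)→(p1,0,L)
state=p1 head=-1 tape=[0]0011   (p1,0)→(p4,0,S)
state=p4 head=-1 tape=[0]0011
M halts after 4 transitions.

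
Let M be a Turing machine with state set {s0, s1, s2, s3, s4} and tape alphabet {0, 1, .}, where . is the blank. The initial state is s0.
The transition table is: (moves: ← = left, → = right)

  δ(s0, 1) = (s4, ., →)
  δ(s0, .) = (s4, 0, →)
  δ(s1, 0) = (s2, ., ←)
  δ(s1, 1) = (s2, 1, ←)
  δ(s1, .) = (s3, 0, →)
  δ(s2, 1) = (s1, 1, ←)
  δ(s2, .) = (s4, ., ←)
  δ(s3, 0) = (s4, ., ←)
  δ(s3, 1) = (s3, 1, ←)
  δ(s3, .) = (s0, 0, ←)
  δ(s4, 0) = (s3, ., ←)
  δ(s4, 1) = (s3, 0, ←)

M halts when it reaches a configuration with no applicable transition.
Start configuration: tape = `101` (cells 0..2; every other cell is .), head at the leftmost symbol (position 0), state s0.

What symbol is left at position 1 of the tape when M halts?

s0 | ..[1]01   read 1 → write ., move →, go to s4
s4 | ...[0]1   read 0 → write ., move ←, go to s3
s3 | ..[.].1   read . → write 0, move ←, go to s0
s0 | .[.]0.1   read . → write 0, move →, go to s4
s4 | .0[0].1   read 0 → write ., move ←, go to s3
s3 | .[0]..1   read 0 → write ., move ←, go to s4
s4 | [.]...1
Cell 1 holds . when M halts.

.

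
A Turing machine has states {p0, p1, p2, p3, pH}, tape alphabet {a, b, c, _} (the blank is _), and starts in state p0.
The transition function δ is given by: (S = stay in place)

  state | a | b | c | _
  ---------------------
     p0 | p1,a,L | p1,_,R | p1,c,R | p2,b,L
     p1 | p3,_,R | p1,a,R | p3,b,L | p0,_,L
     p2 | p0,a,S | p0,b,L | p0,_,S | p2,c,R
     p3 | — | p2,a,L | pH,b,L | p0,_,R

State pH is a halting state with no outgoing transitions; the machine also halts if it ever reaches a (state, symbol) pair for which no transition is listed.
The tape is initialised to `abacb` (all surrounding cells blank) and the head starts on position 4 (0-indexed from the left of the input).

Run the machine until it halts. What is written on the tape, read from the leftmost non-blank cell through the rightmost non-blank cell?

p0 | abac[b]_   read b → write _, move R, go to p1
p1 | abac_[_]   read _ → write _, move L, go to p0
p0 | abac[_]_   read _ → write b, move L, go to p2
p2 | aba[c]b_   read c → write _, move S, go to p0
p0 | aba[_]b_   read _ → write b, move L, go to p2
p2 | ab[a]bb_   read a → write a, move S, go to p0
p0 | ab[a]bb_   read a → write a, move L, go to p1
p1 | a[b]abb_   read b → write a, move R, go to p1
p1 | aa[a]bb_   read a → write _, move R, go to p3
p3 | aa_[b]b_   read b → write a, move L, go to p2
p2 | aa[_]ab_   read _ → write c, move R, go to p2
p2 | aac[a]b_   read a → write a, move S, go to p0
p0 | aac[a]b_   read a → write a, move L, go to p1
p1 | aa[c]ab_   read c → write b, move L, go to p3
p3 | a[a]bab_
The non-blank tape span at halt is aabab.

aabab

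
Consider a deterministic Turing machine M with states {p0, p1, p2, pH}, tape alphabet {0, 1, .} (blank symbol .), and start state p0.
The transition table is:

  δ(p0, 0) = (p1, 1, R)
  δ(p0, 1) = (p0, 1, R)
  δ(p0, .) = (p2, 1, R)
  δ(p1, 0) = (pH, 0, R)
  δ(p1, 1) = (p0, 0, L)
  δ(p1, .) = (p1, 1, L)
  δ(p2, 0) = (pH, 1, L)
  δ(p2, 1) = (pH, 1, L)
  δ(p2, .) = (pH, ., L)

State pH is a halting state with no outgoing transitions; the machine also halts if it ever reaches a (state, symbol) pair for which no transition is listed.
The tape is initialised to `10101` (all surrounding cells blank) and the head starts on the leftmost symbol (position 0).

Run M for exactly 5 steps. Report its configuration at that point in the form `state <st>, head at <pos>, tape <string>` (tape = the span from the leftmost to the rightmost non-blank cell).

state p1, head at 3, tape 11101

p0 | [1]0101   read 1 → write 1, move R, go to p0
p0 | 1[0]101   read 0 → write 1, move R, go to p1
p1 | 11[1]01   read 1 → write 0, move L, go to p0
p0 | 1[1]001   read 1 → write 1, move R, go to p0
p0 | 11[0]01   read 0 → write 1, move R, go to p1
p1 | 111[0]1
After 5 steps: state p1, head at 3, tape 11101.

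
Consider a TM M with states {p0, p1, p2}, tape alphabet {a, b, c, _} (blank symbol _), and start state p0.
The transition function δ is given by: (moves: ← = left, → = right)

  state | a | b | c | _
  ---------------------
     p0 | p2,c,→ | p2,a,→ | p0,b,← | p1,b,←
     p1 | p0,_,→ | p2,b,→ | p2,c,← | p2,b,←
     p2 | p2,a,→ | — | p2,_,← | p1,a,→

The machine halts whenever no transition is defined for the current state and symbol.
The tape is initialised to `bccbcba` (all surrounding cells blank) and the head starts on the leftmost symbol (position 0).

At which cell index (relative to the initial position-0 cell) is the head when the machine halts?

3

p0 | [b]ccbcba   read b → write a, move →, go to p2
p2 | a[c]cbcba   read c → write _, move ←, go to p2
p2 | [a]_cbcba   read a → write a, move →, go to p2
p2 | a[_]cbcba   read _ → write a, move →, go to p1
p1 | aa[c]bcba   read c → write c, move ←, go to p2
p2 | a[a]cbcba   read a → write a, move →, go to p2
p2 | aa[c]bcba   read c → write _, move ←, go to p2
p2 | a[a]_bcba   read a → write a, move →, go to p2
p2 | aa[_]bcba   read _ → write a, move →, go to p1
p1 | aaa[b]cba   read b → write b, move →, go to p2
p2 | aaab[c]ba   read c → write _, move ←, go to p2
p2 | aaa[b]_ba
At halt the head is at cell 3.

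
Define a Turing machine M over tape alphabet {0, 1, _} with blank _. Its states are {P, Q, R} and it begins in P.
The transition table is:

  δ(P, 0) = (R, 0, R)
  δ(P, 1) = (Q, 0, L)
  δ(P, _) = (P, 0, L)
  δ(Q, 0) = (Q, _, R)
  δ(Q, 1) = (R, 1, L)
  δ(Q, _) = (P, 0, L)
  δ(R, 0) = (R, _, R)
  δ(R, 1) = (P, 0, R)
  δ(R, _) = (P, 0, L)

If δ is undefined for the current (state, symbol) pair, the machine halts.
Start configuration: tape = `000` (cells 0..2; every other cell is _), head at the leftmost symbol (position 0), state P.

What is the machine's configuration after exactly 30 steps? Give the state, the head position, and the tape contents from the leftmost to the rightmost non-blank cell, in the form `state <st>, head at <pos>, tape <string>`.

P | [0]00____   read 0 → write 0, move R, go to R
R | 0[0]0____   read 0 → write _, move R, go to R
R | 0_[0]____   read 0 → write _, move R, go to R
R | 0__[_]___   read _ → write 0, move L, go to P
P | 0_[_]0___   read _ → write 0, move L, go to P
P | 0[_]00___   read _ → write 0, move L, go to P
P | [0]000___   read 0 → write 0, move R, go to R
R | 0[0]00___   read 0 → write _, move R, go to R
R | 0_[0]0___   read 0 → write _, move R, go to R
R | 0__[0]___   read 0 → write _, move R, go to R
R | 0___[_]__   read _ → write 0, move L, go to P
P | 0__[_]0__   read _ → write 0, move L, go to P
P | 0_[_]00__   read _ → write 0, move L, go to P
P | 0[_]000__   read _ → write 0, move L, go to P
P | [0]0000__   read 0 → write 0, move R, go to R
R | 0[0]000__   read 0 → write _, move R, go to R
R | 0_[0]00__   read 0 → write _, move R, go to R
R | 0__[0]0__   read 0 → write _, move R, go to R
R | 0___[0]__   read 0 → write _, move R, go to R
R | 0____[_]_   read _ → write 0, move L, go to P
P | 0___[_]0_   read _ → write 0, move L, go to P
P | 0__[_]00_   read _ → write 0, move L, go to P
P | 0_[_]000_   read _ → write 0, move L, go to P
P | 0[_]0000_   read _ → write 0, move L, go to P
P | [0]00000_   read 0 → write 0, move R, go to R
R | 0[0]0000_   read 0 → write _, move R, go to R
R | 0_[0]000_   read 0 → write _, move R, go to R
R | 0__[0]00_   read 0 → write _, move R, go to R
R | 0___[0]0_   read 0 → write _, move R, go to R
R | 0____[0]_   read 0 → write _, move R, go to R
R | 0_____[_]
After 30 steps: state R, head at 6, tape 0.

state R, head at 6, tape 0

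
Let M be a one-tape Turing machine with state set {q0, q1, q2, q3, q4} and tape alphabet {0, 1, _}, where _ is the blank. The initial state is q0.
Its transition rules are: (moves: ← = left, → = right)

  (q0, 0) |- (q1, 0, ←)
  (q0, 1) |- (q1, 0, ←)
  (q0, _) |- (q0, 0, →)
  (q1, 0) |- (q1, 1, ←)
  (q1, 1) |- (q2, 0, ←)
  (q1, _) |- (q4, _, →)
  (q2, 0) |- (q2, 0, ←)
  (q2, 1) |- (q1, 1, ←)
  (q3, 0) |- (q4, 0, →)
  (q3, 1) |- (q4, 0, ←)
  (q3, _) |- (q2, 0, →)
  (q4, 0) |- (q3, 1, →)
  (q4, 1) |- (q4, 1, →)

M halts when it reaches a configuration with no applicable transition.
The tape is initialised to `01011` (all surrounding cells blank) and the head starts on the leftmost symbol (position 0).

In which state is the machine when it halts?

q0 | _[0]1011_   read 0 → write 0, move ←, go to q1
q1 | [_]01011_   read _ → write _, move →, go to q4
q4 | _[0]1011_   read 0 → write 1, move →, go to q3
q3 | _1[1]011_   read 1 → write 0, move ←, go to q4
q4 | _[1]0011_   read 1 → write 1, move →, go to q4
q4 | _1[0]011_   read 0 → write 1, move →, go to q3
q3 | _11[0]11_   read 0 → write 0, move →, go to q4
q4 | _110[1]1_   read 1 → write 1, move →, go to q4
q4 | _1101[1]_   read 1 → write 1, move →, go to q4
q4 | _11011[_]
No transition is defined for (q4, _); M halts in state q4.

q4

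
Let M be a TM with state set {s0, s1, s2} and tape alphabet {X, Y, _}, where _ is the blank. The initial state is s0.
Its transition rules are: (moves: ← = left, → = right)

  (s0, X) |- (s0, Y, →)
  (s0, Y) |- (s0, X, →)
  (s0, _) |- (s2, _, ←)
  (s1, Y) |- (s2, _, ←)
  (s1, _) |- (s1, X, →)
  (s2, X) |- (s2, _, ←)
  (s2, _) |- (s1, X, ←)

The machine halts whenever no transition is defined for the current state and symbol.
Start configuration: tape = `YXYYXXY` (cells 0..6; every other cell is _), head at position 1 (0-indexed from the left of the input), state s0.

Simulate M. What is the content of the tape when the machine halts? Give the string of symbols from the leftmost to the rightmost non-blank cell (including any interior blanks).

s0 | Y[X]YYXXY_   read X → write Y, move →, go to s0
s0 | YY[Y]YXXY_   read Y → write X, move →, go to s0
s0 | YYX[Y]XXY_   read Y → write X, move →, go to s0
s0 | YYXX[X]XY_   read X → write Y, move →, go to s0
s0 | YYXXY[X]Y_   read X → write Y, move →, go to s0
s0 | YYXXYY[Y]_   read Y → write X, move →, go to s0
s0 | YYXXYYX[_]   read _ → write _, move ←, go to s2
s2 | YYXXYY[X]_   read X → write _, move ←, go to s2
s2 | YYXXY[Y]__
The non-blank tape span at halt is YYXXYY.

YYXXYY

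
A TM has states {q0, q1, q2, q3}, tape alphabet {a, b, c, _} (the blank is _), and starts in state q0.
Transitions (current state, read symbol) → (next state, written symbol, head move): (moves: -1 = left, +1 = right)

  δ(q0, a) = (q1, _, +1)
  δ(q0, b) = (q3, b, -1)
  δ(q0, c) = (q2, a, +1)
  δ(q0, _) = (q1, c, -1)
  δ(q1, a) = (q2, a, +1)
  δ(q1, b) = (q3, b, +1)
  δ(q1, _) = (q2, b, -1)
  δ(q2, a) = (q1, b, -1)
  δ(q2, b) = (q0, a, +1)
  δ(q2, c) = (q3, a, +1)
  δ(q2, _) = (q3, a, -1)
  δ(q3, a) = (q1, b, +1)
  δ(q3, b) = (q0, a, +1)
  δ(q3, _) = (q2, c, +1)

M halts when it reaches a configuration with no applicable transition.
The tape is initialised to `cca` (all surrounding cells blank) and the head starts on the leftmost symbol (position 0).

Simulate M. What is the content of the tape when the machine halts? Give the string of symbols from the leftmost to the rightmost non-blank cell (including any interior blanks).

aabbca

q0 | [c]ca___   read c → write a, move +1, go to q2
q2 | a[c]a___   read c → write a, move +1, go to q3
q3 | aa[a]___   read a → write b, move +1, go to q1
q1 | aab[_]__   read _ → write b, move -1, go to q2
q2 | aa[b]b__   read b → write a, move +1, go to q0
q0 | aaa[b]__   read b → write b, move -1, go to q3
q3 | aa[a]b__   read a → write b, move +1, go to q1
q1 | aab[b]__   read b → write b, move +1, go to q3
q3 | aabb[_]_   read _ → write c, move +1, go to q2
q2 | aabbc[_]   read _ → write a, move -1, go to q3
q3 | aabb[c]a
The non-blank tape span at halt is aabbca.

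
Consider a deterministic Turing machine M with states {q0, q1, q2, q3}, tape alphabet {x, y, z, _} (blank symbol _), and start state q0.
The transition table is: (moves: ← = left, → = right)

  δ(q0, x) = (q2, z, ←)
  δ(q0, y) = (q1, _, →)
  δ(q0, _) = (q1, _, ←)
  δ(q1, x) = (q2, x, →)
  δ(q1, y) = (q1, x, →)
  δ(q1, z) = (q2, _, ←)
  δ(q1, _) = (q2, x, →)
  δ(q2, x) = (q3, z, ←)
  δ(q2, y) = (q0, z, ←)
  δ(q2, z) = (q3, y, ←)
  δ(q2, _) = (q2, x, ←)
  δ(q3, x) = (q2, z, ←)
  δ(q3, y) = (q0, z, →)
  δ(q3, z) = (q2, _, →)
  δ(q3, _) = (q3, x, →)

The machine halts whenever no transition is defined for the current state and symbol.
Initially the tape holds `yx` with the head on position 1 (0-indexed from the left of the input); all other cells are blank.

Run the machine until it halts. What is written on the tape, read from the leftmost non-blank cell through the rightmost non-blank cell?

state=q0 head=1 tape=___y[x]   (q0,x)→(q2,z,←)
state=q2 head=0 tape=___[y]z   (q2,y)→(q0,z,←)
state=q0 head=-1 tape=__[_]zz   (q0,_)→(q1,_,←)
state=q1 head=-2 tape=_[_]_zz   (q1,_)→(q2,x,→)
state=q2 head=-1 tape=_x[_]zz   (q2,_)→(q2,x,←)
state=q2 head=-2 tape=_[x]xzz   (q2,x)→(q3,z,←)
state=q3 head=-3 tape=[_]zxzz   (q3,_)→(q3,x,→)
state=q3 head=-2 tape=x[z]xzz   (q3,z)→(q2,_,→)
state=q2 head=-1 tape=x_[x]zz   (q2,x)→(q3,z,←)
state=q3 head=-2 tape=x[_]zzz   (q3,_)→(q3,x,→)
state=q3 head=-1 tape=xx[z]zz   (q3,z)→(q2,_,→)
state=q2 head=0 tape=xx_[z]z   (q2,z)→(q3,y,←)
state=q3 head=-1 tape=xx[_]yz   (q3,_)→(q3,x,→)
state=q3 head=0 tape=xxx[y]z   (q3,y)→(q0,z,→)
state=q0 head=1 tape=xxxz[z]
The non-blank tape span at halt is xxxzz.

xxxzz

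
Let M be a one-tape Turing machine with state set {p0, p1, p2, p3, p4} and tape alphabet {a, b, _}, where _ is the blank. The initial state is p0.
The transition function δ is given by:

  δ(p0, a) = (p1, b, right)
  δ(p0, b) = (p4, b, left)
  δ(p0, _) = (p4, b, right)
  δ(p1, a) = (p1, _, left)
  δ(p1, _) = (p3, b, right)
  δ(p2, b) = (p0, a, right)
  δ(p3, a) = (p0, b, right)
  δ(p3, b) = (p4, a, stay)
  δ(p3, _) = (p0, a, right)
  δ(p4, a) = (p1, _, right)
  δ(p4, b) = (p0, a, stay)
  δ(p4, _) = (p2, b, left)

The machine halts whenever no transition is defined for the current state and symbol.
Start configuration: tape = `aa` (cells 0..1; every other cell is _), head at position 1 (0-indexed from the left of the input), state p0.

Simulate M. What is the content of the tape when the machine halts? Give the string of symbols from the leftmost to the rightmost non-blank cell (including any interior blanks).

abba_b

state=p0 head=1 tape=a[a]____   (p0,a)→(p1,b,right)
state=p1 head=2 tape=ab[_]___   (p1,_)→(p3,b,right)
state=p3 head=3 tape=abb[_]__   (p3,_)→(p0,a,right)
state=p0 head=4 tape=abba[_]_   (p0,_)→(p4,b,right)
state=p4 head=5 tape=abbab[_]   (p4,_)→(p2,b,left)
state=p2 head=4 tape=abba[b]b   (p2,b)→(p0,a,right)
state=p0 head=5 tape=abbaa[b]   (p0,b)→(p4,b,left)
state=p4 head=4 tape=abba[a]b   (p4,a)→(p1,_,right)
state=p1 head=5 tape=abba_[b]
The non-blank tape span at halt is abba_b.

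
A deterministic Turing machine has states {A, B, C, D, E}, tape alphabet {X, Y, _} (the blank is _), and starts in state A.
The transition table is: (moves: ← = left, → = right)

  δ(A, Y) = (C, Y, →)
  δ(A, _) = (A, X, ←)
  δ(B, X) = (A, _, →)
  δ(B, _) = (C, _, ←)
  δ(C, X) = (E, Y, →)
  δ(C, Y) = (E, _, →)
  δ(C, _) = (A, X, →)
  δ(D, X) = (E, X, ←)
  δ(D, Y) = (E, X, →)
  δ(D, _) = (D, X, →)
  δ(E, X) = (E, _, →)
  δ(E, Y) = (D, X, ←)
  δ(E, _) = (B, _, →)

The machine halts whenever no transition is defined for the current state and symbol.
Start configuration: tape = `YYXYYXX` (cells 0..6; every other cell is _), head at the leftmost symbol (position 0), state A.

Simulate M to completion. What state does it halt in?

A | [Y]YXYYXX__   read Y → write Y, move →, go to C
C | Y[Y]XYYXX__   read Y → write _, move →, go to E
E | Y_[X]YYXX__   read X → write _, move →, go to E
E | Y__[Y]YXX__   read Y → write X, move ←, go to D
D | Y_[_]XYXX__   read _ → write X, move →, go to D
D | Y_X[X]YXX__   read X → write X, move ←, go to E
E | Y_[X]XYXX__   read X → write _, move →, go to E
E | Y__[X]YXX__   read X → write _, move →, go to E
E | Y___[Y]XX__   read Y → write X, move ←, go to D
D | Y__[_]XXX__   read _ → write X, move →, go to D
D | Y__X[X]XX__   read X → write X, move ←, go to E
E | Y__[X]XXX__   read X → write _, move →, go to E
E | Y___[X]XX__   read X → write _, move →, go to E
E | Y____[X]X__   read X → write _, move →, go to E
E | Y_____[X]__   read X → write _, move →, go to E
E | Y______[_]_   read _ → write _, move →, go to B
B | Y_______[_]   read _ → write _, move ←, go to C
C | Y______[_]_   read _ → write X, move →, go to A
A | Y______X[_]   read _ → write X, move ←, go to A
A | Y______[X]X
No transition is defined for (A, X); M halts in state A.

A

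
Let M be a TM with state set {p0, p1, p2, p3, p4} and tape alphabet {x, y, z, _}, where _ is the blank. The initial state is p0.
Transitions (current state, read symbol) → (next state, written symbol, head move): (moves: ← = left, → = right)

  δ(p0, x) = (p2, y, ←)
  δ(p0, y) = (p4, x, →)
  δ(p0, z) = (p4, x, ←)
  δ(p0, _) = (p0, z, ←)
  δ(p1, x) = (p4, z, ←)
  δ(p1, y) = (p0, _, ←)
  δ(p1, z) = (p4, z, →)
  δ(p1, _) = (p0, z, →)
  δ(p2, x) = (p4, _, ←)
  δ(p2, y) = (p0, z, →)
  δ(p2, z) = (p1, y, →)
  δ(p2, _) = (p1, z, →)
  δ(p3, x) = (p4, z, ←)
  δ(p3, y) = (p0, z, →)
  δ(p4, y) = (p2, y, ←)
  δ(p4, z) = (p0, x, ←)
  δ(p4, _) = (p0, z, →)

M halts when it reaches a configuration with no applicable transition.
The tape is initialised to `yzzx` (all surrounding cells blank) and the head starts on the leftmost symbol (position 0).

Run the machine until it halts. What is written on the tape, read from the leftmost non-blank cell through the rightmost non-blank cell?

state=p0 head=0 tape=__[y]zzx   (p0,y)→(p4,x,→)
state=p4 head=1 tape=__x[z]zx   (p4,z)→(p0,x,←)
state=p0 head=0 tape=__[x]xzx   (p0,x)→(p2,y,←)
state=p2 head=-1 tape=_[_]yxzx   (p2,_)→(p1,z,→)
state=p1 head=0 tape=_z[y]xzx   (p1,y)→(p0,_,←)
state=p0 head=-1 tape=_[z]_xzx   (p0,z)→(p4,x,←)
state=p4 head=-2 tape=[_]x_xzx   (p4,_)→(p0,z,→)
state=p0 head=-1 tape=z[x]_xzx   (p0,x)→(p2,y,←)
state=p2 head=-2 tape=[z]y_xzx   (p2,z)→(p1,y,→)
state=p1 head=-1 tape=y[y]_xzx   (p1,y)→(p0,_,←)
state=p0 head=-2 tape=[y]__xzx   (p0,y)→(p4,x,→)
state=p4 head=-1 tape=x[_]_xzx   (p4,_)→(p0,z,→)
state=p0 head=0 tape=xz[_]xzx   (p0,_)→(p0,z,←)
state=p0 head=-1 tape=x[z]zxzx   (p0,z)→(p4,x,←)
state=p4 head=-2 tape=[x]xzxzx
The non-blank tape span at halt is xxzxzx.

xxzxzx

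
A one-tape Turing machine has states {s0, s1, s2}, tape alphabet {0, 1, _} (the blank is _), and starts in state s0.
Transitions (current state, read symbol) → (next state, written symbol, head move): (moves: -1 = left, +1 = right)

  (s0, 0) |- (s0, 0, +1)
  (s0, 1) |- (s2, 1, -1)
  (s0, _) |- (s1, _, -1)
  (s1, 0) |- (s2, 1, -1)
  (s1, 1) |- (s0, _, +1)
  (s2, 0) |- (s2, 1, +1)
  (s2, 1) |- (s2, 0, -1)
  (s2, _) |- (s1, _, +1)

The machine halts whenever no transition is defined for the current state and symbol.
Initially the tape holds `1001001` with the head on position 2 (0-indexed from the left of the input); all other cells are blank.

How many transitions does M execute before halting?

s0 | _10[0]1001__   read 0 → write 0, move +1, go to s0
s0 | _100[1]001__   read 1 → write 1, move -1, go to s2
s2 | _10[0]1001__   read 0 → write 1, move +1, go to s2
s2 | _101[1]001__   read 1 → write 0, move -1, go to s2
s2 | _10[1]0001__   read 1 → write 0, move -1, go to s2
s2 | _1[0]00001__   read 0 → write 1, move +1, go to s2
s2 | _11[0]0001__   read 0 → write 1, move +1, go to s2
s2 | _111[0]001__   read 0 → write 1, move +1, go to s2
s2 | _1111[0]01__   read 0 → write 1, move +1, go to s2
s2 | _11111[0]1__   read 0 → write 1, move +1, go to s2
s2 | _111111[1]__   read 1 → write 0, move -1, go to s2
s2 | _11111[1]0__   read 1 → write 0, move -1, go to s2
s2 | _1111[1]00__   read 1 → write 0, move -1, go to s2
s2 | _111[1]000__   read 1 → write 0, move -1, go to s2
s2 | _11[1]0000__   read 1 → write 0, move -1, go to s2
s2 | _1[1]00000__   read 1 → write 0, move -1, go to s2
s2 | _[1]000000__   read 1 → write 0, move -1, go to s2
s2 | [_]0000000__   read _ → write _, move +1, go to s1
s1 | _[0]000000__   read 0 → write 1, move -1, go to s2
s2 | [_]1000000__   read _ → write _, move +1, go to s1
s1 | _[1]000000__   read 1 → write _, move +1, go to s0
s0 | __[0]00000__   read 0 → write 0, move +1, go to s0
s0 | __0[0]0000__   read 0 → write 0, move +1, go to s0
s0 | __00[0]000__   read 0 → write 0, move +1, go to s0
s0 | __000[0]00__   read 0 → write 0, move +1, go to s0
s0 | __0000[0]0__   read 0 → write 0, move +1, go to s0
s0 | __00000[0]__   read 0 → write 0, move +1, go to s0
s0 | __000000[_]_   read _ → write _, move -1, go to s1
s1 | __00000[0]__   read 0 → write 1, move -1, go to s2
s2 | __0000[0]1__   read 0 → write 1, move +1, go to s2
s2 | __00001[1]__   read 1 → write 0, move -1, go to s2
s2 | __0000[1]0__   read 1 → write 0, move -1, go to s2
s2 | __000[0]00__   read 0 → write 1, move +1, go to s2
s2 | __0001[0]0__   read 0 → write 1, move +1, go to s2
s2 | __00011[0]__   read 0 → write 1, move +1, go to s2
s2 | __000111[_]_   read _ → write _, move +1, go to s1
s1 | __000111_[_]
M halts after 36 transitions.

36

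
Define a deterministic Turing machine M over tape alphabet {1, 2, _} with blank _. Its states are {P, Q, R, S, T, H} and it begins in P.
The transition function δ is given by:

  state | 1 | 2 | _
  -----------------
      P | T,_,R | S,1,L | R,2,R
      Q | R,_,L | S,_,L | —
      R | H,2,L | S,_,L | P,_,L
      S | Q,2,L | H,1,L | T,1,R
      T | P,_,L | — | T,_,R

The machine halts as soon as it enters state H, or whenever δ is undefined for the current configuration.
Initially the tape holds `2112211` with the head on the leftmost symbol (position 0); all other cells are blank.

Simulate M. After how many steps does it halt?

23

P | _[2]112211   read 2 → write 1, move L, go to S
S | [_]1112211   read _ → write 1, move R, go to T
T | 1[1]112211   read 1 → write _, move L, go to P
P | [1]_112211   read 1 → write _, move R, go to T
T | _[_]112211   read _ → write _, move R, go to T
T | __[1]12211   read 1 → write _, move L, go to P
P | _[_]_12211   read _ → write 2, move R, go to R
R | _2[_]12211   read _ → write _, move L, go to P
P | _[2]_12211   read 2 → write 1, move L, go to S
S | [_]1_12211   read _ → write 1, move R, go to T
T | 1[1]_12211   read 1 → write _, move L, go to P
P | [1]__12211   read 1 → write _, move R, go to T
T | _[_]_12211   read _ → write _, move R, go to T
T | __[_]12211   read _ → write _, move R, go to T
T | ___[1]2211   read 1 → write _, move L, go to P
P | __[_]_2211   read _ → write 2, move R, go to R
R | __2[_]2211   read _ → write _, move L, go to P
P | __[2]_2211   read 2 → write 1, move L, go to S
S | _[_]1_2211   read _ → write 1, move R, go to T
T | _1[1]_2211   read 1 → write _, move L, go to P
P | _[1]__2211   read 1 → write _, move R, go to T
T | __[_]_2211   read _ → write _, move R, go to T
T | ___[_]2211   read _ → write _, move R, go to T
T | ____[2]211
M halts after 23 transitions.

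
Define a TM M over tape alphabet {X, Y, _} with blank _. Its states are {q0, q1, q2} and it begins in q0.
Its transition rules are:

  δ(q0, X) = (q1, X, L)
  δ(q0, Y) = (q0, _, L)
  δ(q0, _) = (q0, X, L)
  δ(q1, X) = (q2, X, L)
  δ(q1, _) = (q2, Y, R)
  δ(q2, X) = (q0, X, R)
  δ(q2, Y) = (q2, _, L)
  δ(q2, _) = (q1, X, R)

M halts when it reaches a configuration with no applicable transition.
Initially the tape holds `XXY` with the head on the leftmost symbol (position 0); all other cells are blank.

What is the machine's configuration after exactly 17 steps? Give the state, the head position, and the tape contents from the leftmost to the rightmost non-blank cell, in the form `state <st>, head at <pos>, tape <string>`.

state q0, head at -1, tape YXXXXY

state=q0 head=0 tape=___[X]XY   (q0,X)→(q1,X,L)
state=q1 head=-1 tape=__[_]XXY   (q1,_)→(q2,Y,R)
state=q2 head=0 tape=__Y[X]XY   (q2,X)→(q0,X,R)
state=q0 head=1 tape=__YX[X]Y   (q0,X)→(q1,X,L)
state=q1 head=0 tape=__Y[X]XY   (q1,X)→(q2,X,L)
state=q2 head=-1 tape=__[Y]XXY   (q2,Y)→(q2,_,L)
state=q2 head=-2 tape=_[_]_XXY   (q2,_)→(q1,X,R)
state=q1 head=-1 tape=_X[_]XXY   (q1,_)→(q2,Y,R)
state=q2 head=0 tape=_XY[X]XY   (q2,X)→(q0,X,R)
state=q0 head=1 tape=_XYX[X]Y   (q0,X)→(q1,X,L)
state=q1 head=0 tape=_XY[X]XY   (q1,X)→(q2,X,L)
state=q2 head=-1 tape=_X[Y]XXY   (q2,Y)→(q2,_,L)
state=q2 head=-2 tape=_[X]_XXY   (q2,X)→(q0,X,R)
state=q0 head=-1 tape=_X[_]XXY   (q0,_)→(q0,X,L)
state=q0 head=-2 tape=_[X]XXXY   (q0,X)→(q1,X,L)
state=q1 head=-3 tape=[_]XXXXY   (q1,_)→(q2,Y,R)
state=q2 head=-2 tape=Y[X]XXXY   (q2,X)→(q0,X,R)
state=q0 head=-1 tape=YX[X]XXY
After 17 steps: state q0, head at -1, tape YXXXXY.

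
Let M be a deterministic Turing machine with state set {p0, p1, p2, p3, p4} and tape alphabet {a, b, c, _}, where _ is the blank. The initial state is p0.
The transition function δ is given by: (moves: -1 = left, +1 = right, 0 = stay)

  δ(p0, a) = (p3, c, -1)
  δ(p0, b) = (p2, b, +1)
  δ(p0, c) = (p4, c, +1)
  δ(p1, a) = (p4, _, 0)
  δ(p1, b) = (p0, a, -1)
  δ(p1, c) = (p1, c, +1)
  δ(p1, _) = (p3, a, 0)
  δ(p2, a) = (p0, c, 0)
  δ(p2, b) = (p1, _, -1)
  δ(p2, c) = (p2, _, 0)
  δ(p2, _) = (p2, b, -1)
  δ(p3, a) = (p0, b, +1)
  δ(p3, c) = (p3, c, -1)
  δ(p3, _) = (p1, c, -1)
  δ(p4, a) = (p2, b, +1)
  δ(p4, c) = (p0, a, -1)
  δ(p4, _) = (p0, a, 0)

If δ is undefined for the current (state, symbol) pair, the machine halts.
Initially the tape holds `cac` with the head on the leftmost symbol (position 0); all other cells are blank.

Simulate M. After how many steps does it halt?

28

p0 | [c]ac_   read c → write c, move +1, go to p4
p4 | c[a]c_   read a → write b, move +1, go to p2
p2 | cb[c]_   read c → write _, move 0, go to p2
p2 | cb[_]_   read _ → write b, move -1, go to p2
p2 | c[b]b_   read b → write _, move -1, go to p1
p1 | [c]_b_   read c → write c, move +1, go to p1
p1 | c[_]b_   read _ → write a, move 0, go to p3
p3 | c[a]b_   read a → write b, move +1, go to p0
p0 | cb[b]_   read b → write b, move +1, go to p2
p2 | cbb[_]   read _ → write b, move -1, go to p2
p2 | cb[b]b   read b → write _, move -1, go to p1
p1 | c[b]_b   read b → write a, move -1, go to p0
p0 | [c]a_b   read c → write c, move +1, go to p4
p4 | c[a]_b   read a → write b, move +1, go to p2
p2 | cb[_]b   read _ → write b, move -1, go to p2
p2 | c[b]bb   read b → write _, move -1, go to p1
p1 | [c]_bb   read c → write c, move +1, go to p1
p1 | c[_]bb   read _ → write a, move 0, go to p3
p3 | c[a]bb   read a → write b, move +1, go to p0
p0 | cb[b]b   read b → write b, move +1, go to p2
p2 | cbb[b]   read b → write _, move -1, go to p1
p1 | cb[b]_   read b → write a, move -1, go to p0
p0 | c[b]a_   read b → write b, move +1, go to p2
p2 | cb[a]_   read a → write c, move 0, go to p0
p0 | cb[c]_   read c → write c, move +1, go to p4
p4 | cbc[_]   read _ → write a, move 0, go to p0
p0 | cbc[a]   read a → write c, move -1, go to p3
p3 | cb[c]c   read c → write c, move -1, go to p3
p3 | c[b]cc
M halts after 28 transitions.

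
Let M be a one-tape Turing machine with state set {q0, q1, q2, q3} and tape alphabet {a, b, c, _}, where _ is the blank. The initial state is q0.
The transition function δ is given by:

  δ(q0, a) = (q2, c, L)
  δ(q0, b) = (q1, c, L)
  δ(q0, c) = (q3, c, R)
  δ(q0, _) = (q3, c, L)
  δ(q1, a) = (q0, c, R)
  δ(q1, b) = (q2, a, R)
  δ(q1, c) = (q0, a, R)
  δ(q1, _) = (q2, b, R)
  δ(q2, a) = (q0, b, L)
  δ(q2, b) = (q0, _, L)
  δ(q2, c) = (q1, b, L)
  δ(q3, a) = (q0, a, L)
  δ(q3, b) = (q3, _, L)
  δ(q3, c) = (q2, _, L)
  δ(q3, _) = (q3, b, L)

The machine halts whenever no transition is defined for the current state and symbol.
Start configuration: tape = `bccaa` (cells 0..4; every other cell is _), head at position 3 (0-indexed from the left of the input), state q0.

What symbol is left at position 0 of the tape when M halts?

q0 | _bcc[a]a   read a → write c, move L, go to q2
q2 | _bc[c]ca   read c → write b, move L, go to q1
q1 | _b[c]bca   read c → write a, move R, go to q0
q0 | _ba[b]ca   read b → write c, move L, go to q1
q1 | _b[a]cca   read a → write c, move R, go to q0
q0 | _bc[c]ca   read c → write c, move R, go to q3
q3 | _bcc[c]a   read c → write _, move L, go to q2
q2 | _bc[c]_a   read c → write b, move L, go to q1
q1 | _b[c]b_a   read c → write a, move R, go to q0
q0 | _ba[b]_a   read b → write c, move L, go to q1
q1 | _b[a]c_a   read a → write c, move R, go to q0
q0 | _bc[c]_a   read c → write c, move R, go to q3
q3 | _bcc[_]a   read _ → write b, move L, go to q3
q3 | _bc[c]ba   read c → write _, move L, go to q2
q2 | _b[c]_ba   read c → write b, move L, go to q1
q1 | _[b]b_ba   read b → write a, move R, go to q2
q2 | _a[b]_ba   read b → write _, move L, go to q0
q0 | _[a]__ba   read a → write c, move L, go to q2
q2 | [_]c__ba
Cell 0 holds c when M halts.

c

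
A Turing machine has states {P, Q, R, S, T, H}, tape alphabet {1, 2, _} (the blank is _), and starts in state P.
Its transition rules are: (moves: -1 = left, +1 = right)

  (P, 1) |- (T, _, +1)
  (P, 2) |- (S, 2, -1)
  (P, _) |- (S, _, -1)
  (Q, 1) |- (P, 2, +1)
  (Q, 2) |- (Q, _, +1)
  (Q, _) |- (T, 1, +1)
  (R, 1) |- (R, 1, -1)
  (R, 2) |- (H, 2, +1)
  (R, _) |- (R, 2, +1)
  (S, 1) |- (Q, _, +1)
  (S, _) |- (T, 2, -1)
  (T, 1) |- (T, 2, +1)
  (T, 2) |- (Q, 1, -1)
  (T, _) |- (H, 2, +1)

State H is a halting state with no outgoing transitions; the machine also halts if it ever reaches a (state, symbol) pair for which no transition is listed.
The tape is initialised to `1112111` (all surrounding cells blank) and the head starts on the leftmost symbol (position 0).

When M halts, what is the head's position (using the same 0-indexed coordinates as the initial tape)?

P | [1]112111__   read 1 → write _, move +1, go to T
T | _[1]12111__   read 1 → write 2, move +1, go to T
T | _2[1]2111__   read 1 → write 2, move +1, go to T
T | _22[2]111__   read 2 → write 1, move -1, go to Q
Q | _2[2]1111__   read 2 → write _, move +1, go to Q
Q | _2_[1]111__   read 1 → write 2, move +1, go to P
P | _2_2[1]11__   read 1 → write _, move +1, go to T
T | _2_2_[1]1__   read 1 → write 2, move +1, go to T
T | _2_2_2[1]__   read 1 → write 2, move +1, go to T
T | _2_2_22[_]_   read _ → write 2, move +1, go to H
H | _2_2_222[_]
At halt the head is at cell 8.

8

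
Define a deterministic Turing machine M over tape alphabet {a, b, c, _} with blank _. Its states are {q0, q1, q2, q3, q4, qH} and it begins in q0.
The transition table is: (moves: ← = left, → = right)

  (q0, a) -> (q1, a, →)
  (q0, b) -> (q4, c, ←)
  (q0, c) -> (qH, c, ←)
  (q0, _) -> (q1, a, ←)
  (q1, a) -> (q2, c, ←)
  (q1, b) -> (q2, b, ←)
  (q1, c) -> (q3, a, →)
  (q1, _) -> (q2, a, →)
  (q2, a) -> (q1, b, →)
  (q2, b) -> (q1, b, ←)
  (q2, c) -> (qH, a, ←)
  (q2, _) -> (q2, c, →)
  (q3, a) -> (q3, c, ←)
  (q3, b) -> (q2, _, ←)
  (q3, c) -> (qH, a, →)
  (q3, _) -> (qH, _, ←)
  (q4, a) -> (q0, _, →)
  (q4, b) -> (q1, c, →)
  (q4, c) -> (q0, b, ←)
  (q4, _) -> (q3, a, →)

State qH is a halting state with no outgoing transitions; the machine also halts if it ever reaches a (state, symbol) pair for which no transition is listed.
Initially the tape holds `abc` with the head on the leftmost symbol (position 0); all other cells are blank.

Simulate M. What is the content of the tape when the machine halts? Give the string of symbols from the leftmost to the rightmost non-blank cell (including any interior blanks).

state=q0 head=0 tape=__[a]bc   (q0,a)→(q1,a,→)
state=q1 head=1 tape=__a[b]c   (q1,b)→(q2,b,←)
state=q2 head=0 tape=__[a]bc   (q2,a)→(q1,b,→)
state=q1 head=1 tape=__b[b]c   (q1,b)→(q2,b,←)
state=q2 head=0 tape=__[b]bc   (q2,b)→(q1,b,←)
state=q1 head=-1 tape=_[_]bbc   (q1,_)→(q2,a,→)
state=q2 head=0 tape=_a[b]bc   (q2,b)→(q1,b,←)
state=q1 head=-1 tape=_[a]bbc   (q1,a)→(q2,c,←)
state=q2 head=-2 tape=[_]cbbc   (q2,_)→(q2,c,→)
state=q2 head=-1 tape=c[c]bbc   (q2,c)→(qH,a,←)
state=qH head=-2 tape=[c]abbc
The non-blank tape span at halt is cabbc.

cabbc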